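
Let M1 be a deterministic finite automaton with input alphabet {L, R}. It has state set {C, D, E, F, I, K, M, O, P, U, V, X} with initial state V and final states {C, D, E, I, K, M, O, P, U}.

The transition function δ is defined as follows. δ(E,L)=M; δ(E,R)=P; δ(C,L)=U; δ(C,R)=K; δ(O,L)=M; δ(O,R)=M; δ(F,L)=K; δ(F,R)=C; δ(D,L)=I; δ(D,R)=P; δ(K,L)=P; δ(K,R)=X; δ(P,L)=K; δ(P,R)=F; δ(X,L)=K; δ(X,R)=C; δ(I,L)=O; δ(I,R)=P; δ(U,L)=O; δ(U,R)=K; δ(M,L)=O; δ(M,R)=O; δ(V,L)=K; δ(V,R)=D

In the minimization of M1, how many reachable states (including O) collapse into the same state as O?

2

First remove the unreachable states {E}; 11 states remain.
Initial partition by acceptance: {C,D,I,K,M,O,P,U} | {F,V,X}.
Refine {C,D,I,K,M,O,P,U} on symbol R: members go to different blocks, giving {C,D,I,M,O,U} and {K,P}.
On input R, block {C,D,I,M,O,U} splits into {C,D,I,U} and {M,O}.
Split {C,D,I,U} by δ(·,L) → {C,D} and {I,U}.
Stable partition: {C,D} | {F,V,X} | {K,P} | {M,O} | {I,U} — 5 equivalence classes.
The equivalence class containing O is {M,O}, of size 2.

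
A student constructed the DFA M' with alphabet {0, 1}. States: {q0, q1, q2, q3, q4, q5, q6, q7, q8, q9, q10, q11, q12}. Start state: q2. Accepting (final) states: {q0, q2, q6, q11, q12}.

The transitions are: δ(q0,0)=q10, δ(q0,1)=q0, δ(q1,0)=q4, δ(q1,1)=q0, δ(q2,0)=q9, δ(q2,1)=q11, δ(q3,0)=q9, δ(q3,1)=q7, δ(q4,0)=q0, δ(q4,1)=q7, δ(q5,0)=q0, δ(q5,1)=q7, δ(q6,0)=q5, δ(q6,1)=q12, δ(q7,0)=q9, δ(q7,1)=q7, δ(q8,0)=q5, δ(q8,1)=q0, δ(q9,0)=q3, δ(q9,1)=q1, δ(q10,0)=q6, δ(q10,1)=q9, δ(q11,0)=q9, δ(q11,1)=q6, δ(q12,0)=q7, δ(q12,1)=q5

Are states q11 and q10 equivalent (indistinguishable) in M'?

First remove the unreachable states {q8}; 12 states remain.
P0 = {q0,q2,q6,q11,q12} | {q1,q3,q4,q5,q7,q9,q10}.
Refine {q0,q2,q6,q11,q12} on symbol 1: members go to different blocks, giving {q0,q2,q6,q11} and {q12}.
On input 1, block {q0,q2,q6,q11} splits into {q0,q2,q11} and {q6}.
Refine {q0,q2,q11} on symbol 1: members go to different blocks, giving {q0,q2} and {q11}.
On input 1, block {q0,q2} splits into {q0} and {q2}.
On input 0, block {q1,q3,q4,q5,q7,q9,q10} splits into {q1,q3,q7,q9} and {q4,q5} and {q10}.
Split {q1,q3,q7,q9} by δ(·,0) → {q3,q7,q9} and {q1}.
Split {q3,q7,q9} by δ(·,1) → {q3,q7} and {q9}.
The partition is now stable with 10 blocks: {q0} | {q3,q7} | {q12} | {q6} | {q11} | {q2} | {q4,q5} | {q10} | {q1} | {q9}.
q11 and q10 end up in different blocks, so they are distinguishable. For instance, the string 'ε' is accepted from only q11.

No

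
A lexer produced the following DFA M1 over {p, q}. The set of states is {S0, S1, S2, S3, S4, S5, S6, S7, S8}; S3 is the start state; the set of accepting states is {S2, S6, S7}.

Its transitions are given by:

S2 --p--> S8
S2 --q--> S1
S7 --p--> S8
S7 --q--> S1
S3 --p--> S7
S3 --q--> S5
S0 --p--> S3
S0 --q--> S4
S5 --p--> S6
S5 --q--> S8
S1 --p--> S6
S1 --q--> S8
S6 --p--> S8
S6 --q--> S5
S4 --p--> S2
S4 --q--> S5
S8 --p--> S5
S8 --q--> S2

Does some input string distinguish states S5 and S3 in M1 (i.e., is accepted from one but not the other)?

Yes

First remove the unreachable states {S0,S4}; 7 states remain.
Start with accepting vs non-accepting: {S2,S6,S7} | {S1,S3,S5,S8}.
On input p, block {S1,S3,S5,S8} splits into {S1,S3,S5} and {S8}.
On input q, block {S1,S3,S5} splits into {S1,S5} and {S3}.
The partition is now stable with 4 blocks: {S2,S6,S7} | {S1,S5} | {S8} | {S3}.
S5 and S3 end up in different blocks, so they are distinguishable. For instance, the string 'qp' is accepted from only S3.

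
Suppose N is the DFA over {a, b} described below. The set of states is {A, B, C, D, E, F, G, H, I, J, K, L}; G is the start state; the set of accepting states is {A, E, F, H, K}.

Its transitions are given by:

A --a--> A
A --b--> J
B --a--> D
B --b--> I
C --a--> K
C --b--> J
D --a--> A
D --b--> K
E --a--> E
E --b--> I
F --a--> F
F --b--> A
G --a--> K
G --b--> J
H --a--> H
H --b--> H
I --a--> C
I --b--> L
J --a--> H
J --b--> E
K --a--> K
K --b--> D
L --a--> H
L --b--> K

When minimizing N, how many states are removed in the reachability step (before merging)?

2

BFS from G reaches {A, C, D, E, G, H, I, J, K, L}; the 2 state(s) B, F are never visited.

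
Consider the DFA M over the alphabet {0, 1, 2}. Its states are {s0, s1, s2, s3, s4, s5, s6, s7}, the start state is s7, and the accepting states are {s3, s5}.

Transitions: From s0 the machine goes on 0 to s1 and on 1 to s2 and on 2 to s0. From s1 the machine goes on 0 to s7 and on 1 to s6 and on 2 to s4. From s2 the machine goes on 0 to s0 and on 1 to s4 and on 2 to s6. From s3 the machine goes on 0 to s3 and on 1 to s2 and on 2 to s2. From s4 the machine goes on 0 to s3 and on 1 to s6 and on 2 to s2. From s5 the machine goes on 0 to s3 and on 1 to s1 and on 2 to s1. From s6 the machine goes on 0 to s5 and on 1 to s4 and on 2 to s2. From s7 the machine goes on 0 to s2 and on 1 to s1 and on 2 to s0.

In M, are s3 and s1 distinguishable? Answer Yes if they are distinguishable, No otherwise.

Yes

All states are reachable from the start state.
Start with accepting vs non-accepting: {s3,s5} | {s0,s1,s2,s4,s6,s7}.
Split {s0,s1,s2,s4,s6,s7} by δ(·,0) → {s0,s1,s2,s7} and {s4,s6}.
Split {s0,s1,s2,s7} by δ(·,1) → {s0,s7} and {s1,s2}.
Stable partition: {s3,s5} | {s0,s7} | {s4,s6} | {s1,s2} — 4 equivalence classes.
s3 and s1 end up in different blocks, so they are distinguishable. For instance, the string 'ε' is accepted from only s3.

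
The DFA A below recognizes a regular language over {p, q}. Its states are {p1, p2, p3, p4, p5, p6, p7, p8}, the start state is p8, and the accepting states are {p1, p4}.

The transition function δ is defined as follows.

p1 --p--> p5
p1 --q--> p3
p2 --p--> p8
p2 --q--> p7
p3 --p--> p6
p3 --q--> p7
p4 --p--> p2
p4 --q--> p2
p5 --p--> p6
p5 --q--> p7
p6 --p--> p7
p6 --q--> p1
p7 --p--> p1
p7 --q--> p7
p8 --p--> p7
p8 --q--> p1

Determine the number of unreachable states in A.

2

No path from p8 leads to p2, p4; the other 6 states are all reachable.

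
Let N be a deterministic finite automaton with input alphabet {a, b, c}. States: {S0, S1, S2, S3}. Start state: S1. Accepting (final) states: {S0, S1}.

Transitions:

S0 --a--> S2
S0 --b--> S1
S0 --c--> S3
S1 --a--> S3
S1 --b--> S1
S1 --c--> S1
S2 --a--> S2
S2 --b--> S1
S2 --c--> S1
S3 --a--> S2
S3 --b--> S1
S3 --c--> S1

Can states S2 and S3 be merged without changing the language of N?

States {S0} cannot be reached from the start state, so discard them.
P0 = {S1} | {S2,S3}.
Stable partition: {S1} | {S2,S3} — 2 equivalence classes.
S2 and S3 lie in the same block of the stable partition, so they are equivalent — no string distinguishes them.

Yes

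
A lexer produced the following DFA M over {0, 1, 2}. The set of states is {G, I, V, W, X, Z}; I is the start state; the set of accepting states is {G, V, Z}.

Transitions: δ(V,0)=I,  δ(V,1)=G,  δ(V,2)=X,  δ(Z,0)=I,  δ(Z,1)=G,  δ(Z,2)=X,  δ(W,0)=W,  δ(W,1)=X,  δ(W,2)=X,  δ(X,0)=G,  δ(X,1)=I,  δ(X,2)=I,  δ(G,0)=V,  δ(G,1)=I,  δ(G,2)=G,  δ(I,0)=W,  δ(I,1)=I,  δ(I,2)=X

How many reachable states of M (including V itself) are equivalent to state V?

1

Reachable states from the start: {G,I,V,W,X}. Unreachable: {Z} — drop them.
Start with accepting vs non-accepting: {G,V} | {I,W,X}.
On input 0, block {G,V} splits into {V} and {G}.
On input 0, block {I,W,X} splits into {I,W} and {X}.
Split {I,W} by δ(·,1) → {I} and {W}.
Stable partition: {V} | {I} | {G} | {X} | {W} — 5 equivalence classes.
The equivalence class containing V is {V}, of size 1.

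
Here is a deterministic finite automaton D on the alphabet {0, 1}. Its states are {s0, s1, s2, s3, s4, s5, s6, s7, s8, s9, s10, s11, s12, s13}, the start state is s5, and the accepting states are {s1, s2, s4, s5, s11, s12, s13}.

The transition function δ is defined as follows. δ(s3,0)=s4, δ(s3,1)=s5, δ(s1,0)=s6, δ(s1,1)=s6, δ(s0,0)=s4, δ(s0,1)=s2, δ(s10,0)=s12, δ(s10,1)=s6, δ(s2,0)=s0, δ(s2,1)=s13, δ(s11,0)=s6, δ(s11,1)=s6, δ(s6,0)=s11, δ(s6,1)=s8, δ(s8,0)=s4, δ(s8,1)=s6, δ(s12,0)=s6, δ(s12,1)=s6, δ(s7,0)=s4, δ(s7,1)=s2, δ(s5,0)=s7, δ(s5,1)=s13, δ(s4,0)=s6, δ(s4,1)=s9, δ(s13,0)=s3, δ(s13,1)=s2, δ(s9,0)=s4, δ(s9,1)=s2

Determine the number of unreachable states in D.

BFS from s5 reaches {s0, s2, s3, s4, s5, s6, s7, s8, s9, s11, s13}; the 3 state(s) s1, s10, s12 are never visited.

3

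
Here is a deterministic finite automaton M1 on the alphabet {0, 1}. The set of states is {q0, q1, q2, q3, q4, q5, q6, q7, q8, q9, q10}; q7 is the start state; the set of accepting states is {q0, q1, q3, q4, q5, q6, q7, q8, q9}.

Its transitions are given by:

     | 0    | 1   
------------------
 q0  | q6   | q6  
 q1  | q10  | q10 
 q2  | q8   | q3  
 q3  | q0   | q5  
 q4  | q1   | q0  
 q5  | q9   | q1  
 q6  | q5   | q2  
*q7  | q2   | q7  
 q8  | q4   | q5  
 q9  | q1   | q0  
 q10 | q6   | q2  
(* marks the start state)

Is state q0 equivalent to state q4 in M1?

Initial partition by acceptance: {q0,q1,q3,q4,q5,q6,q7,q8,q9} | {q2,q10}.
On input 0, block {q0,q1,q3,q4,q5,q6,q7,q8,q9} splits into {q0,q3,q4,q5,q6,q8,q9} and {q1,q7}.
On input 0, block {q0,q3,q4,q5,q6,q8,q9} splits into {q0,q3,q5,q6,q8} and {q4,q9}.
Split {q0,q3,q5,q6,q8} by δ(·,0) → {q0,q3,q6} and {q5,q8}.
On input 0, block {q0,q3,q6} splits into {q0,q3} and {q6}.
Refine {q0,q3} on symbol 0: members go to different blocks, giving {q0} and {q3}.
Split {q2,q10} by δ(·,0) → {q2} and {q10}.
Refine {q1,q7} on symbol 0: members go to different blocks, giving {q1} and {q7}.
Split {q5,q8} by δ(·,1) → {q5} and {q8}.
The partition is now stable with 10 blocks: {q0} | {q2} | {q1} | {q4,q9} | {q5} | {q6} | {q3} | {q10} | {q7} | {q8}.
q0 and q4 end up in different blocks, so they are distinguishable. For instance, the string '00' is accepted from only q0.

No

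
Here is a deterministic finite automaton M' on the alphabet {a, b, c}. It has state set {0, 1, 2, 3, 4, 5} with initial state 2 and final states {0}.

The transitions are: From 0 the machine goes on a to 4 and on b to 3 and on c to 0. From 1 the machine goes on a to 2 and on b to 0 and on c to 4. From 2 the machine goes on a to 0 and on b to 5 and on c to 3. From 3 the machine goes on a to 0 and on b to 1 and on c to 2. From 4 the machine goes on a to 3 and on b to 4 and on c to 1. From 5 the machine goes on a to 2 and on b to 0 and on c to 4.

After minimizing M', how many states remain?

Every state is reachable, so we keep all 6.
Initial partition by acceptance: {0} | {1,2,3,4,5}.
Split {1,2,3,4,5} by δ(·,a) → {1,4,5} and {2,3}.
Split {1,4,5} by δ(·,b) → {1,5} and {4}.
Stable partition: {0} | {1,5} | {2,3} | {4} — 4 equivalence classes.

4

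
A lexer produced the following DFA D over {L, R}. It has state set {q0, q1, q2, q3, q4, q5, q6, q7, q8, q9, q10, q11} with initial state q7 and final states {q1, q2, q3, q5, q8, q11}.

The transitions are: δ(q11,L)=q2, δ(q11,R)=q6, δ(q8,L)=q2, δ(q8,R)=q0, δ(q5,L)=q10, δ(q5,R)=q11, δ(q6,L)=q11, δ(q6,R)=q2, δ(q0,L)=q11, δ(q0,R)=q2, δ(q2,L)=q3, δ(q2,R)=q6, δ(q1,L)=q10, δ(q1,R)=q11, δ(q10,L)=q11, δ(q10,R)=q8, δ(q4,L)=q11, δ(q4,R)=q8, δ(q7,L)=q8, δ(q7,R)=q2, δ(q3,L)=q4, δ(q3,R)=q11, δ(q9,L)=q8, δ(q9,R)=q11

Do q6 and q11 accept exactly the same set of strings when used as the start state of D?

No

States {q1,q5,q9,q10} cannot be reached from the start state, so discard them.
Initial partition by acceptance: {q2,q3,q8,q11} | {q0,q4,q6,q7}.
Refine {q2,q3,q8,q11} on symbol L: members go to different blocks, giving {q2,q8,q11} and {q3}.
Split {q2,q8,q11} by δ(·,L) → {q8,q11} and {q2}.
On input R, block {q0,q4,q6,q7} splits into {q0,q6,q7} and {q4}.
Stable partition: {q8,q11} | {q0,q6,q7} | {q3} | {q2} | {q4} — 5 equivalence classes.
q6 and q11 end up in different blocks, so they are distinguishable. For instance, the string 'ε' is accepted from only q11.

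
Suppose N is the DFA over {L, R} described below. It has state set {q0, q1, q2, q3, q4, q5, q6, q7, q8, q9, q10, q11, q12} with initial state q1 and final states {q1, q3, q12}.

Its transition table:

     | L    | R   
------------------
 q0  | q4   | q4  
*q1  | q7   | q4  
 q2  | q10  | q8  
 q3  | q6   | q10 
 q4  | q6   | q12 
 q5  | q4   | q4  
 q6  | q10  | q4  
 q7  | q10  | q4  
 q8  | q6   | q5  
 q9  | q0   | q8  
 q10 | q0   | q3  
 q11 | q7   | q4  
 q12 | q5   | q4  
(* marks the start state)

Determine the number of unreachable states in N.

4

BFS from q1 reaches {q0, q1, q3, q4, q5, q6, q7, q10, q12}; the 4 state(s) q2, q8, q9, q11 are never visited.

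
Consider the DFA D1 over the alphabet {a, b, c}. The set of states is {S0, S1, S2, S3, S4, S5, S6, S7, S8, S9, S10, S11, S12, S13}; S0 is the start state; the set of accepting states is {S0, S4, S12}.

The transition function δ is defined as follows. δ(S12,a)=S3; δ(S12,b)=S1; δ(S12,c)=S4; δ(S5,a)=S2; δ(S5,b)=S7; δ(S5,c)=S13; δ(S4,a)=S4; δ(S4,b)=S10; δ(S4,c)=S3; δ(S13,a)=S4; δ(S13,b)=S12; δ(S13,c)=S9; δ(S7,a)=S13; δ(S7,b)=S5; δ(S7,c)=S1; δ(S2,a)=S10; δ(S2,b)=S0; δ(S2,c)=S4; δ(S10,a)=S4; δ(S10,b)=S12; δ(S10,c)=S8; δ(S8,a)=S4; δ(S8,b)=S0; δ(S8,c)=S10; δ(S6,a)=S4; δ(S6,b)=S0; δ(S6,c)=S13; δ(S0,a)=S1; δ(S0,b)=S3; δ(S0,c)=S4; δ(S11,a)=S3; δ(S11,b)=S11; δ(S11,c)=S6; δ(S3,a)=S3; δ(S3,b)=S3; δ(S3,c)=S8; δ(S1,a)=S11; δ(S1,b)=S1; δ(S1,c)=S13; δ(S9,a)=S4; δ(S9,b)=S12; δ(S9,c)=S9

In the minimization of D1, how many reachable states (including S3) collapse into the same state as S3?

3

States {S2,S5,S7} cannot be reached from the start state, so discard them.
Start with accepting vs non-accepting: {S0,S4,S12} | {S1,S3,S6,S8,S9,S10,S11,S13}.
Refine {S0,S4,S12} on symbol a: members go to different blocks, giving {S0,S12} and {S4}.
Split {S1,S3,S6,S8,S9,S10,S11,S13} by δ(·,a) → {S6,S8,S9,S10,S13} and {S1,S3,S11}.
The partition is now stable with 4 blocks: {S0,S12} | {S6,S8,S9,S10,S13} | {S4} | {S1,S3,S11}.
The equivalence class containing S3 is {S1,S3,S11}, of size 3.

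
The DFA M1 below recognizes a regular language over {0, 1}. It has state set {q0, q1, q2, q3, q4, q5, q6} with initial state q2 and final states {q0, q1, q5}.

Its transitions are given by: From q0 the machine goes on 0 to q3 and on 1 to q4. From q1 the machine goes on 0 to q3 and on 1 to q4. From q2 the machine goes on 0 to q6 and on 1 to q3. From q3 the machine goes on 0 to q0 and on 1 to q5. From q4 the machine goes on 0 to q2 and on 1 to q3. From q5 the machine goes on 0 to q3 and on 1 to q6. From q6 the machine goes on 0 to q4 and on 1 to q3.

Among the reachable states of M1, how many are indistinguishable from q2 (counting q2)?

3

First remove the unreachable states {q1}; 6 states remain.
P0 = {q0,q5} | {q2,q3,q4,q6}.
Split {q2,q3,q4,q6} by δ(·,0) → {q2,q4,q6} and {q3}.
No further refinement is possible. Final partition (3 blocks): {q0,q5} | {q2,q4,q6} | {q3}.
The equivalence class containing q2 is {q2,q4,q6}, of size 3.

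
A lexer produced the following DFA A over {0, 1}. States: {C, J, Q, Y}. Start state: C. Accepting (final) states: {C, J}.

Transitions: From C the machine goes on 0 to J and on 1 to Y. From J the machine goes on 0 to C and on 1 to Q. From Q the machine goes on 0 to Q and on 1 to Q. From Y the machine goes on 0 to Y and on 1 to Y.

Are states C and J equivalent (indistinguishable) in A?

Yes

Initial partition by acceptance: {C,J} | {Q,Y}.
Stable partition: {C,J} | {Q,Y} — 2 equivalence classes.
C and J lie in the same block of the stable partition, so they are equivalent — no string distinguishes them.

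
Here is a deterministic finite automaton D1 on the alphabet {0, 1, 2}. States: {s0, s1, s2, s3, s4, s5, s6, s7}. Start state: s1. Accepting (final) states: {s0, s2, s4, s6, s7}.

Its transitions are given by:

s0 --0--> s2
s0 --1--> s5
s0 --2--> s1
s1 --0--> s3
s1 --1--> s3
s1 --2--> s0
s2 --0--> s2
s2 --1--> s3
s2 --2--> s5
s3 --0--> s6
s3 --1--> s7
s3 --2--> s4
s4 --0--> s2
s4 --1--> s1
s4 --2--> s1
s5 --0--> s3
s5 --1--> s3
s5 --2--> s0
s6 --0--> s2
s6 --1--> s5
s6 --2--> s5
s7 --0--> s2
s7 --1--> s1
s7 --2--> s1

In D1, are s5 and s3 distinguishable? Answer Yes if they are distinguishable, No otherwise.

Yes

All states are reachable from the start state.
Initial partition by acceptance: {s0,s2,s4,s6,s7} | {s1,s3,s5}.
On input 0, block {s1,s3,s5} splits into {s1,s5} and {s3}.
Split {s0,s2,s4,s6,s7} by δ(·,1) → {s0,s4,s6,s7} and {s2}.
Stable partition: {s0,s4,s6,s7} | {s1,s5} | {s3} | {s2} — 4 equivalence classes.
s5 and s3 end up in different blocks, so they are distinguishable. For instance, the string '0' is accepted from only s3.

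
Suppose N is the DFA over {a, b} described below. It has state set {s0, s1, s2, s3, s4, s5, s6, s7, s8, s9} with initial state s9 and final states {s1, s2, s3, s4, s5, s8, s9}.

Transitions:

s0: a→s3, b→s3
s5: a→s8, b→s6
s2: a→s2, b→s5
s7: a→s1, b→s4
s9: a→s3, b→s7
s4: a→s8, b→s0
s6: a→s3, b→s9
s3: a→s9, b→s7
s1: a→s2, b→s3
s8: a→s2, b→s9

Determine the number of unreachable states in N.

A breadth-first search from the start state visits every state.

0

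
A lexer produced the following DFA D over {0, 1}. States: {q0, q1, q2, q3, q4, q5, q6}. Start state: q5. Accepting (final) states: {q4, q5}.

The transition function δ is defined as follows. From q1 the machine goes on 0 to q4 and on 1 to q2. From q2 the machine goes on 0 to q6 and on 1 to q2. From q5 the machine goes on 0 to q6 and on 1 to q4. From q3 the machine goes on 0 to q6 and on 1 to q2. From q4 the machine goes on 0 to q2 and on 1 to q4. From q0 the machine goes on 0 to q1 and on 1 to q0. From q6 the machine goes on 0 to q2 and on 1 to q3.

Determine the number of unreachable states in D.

2

Starting at q5 and following transitions, the reachable set is {q2, q3, q4, q5, q6}. That leaves q0, q1 unreachable — 2 in total.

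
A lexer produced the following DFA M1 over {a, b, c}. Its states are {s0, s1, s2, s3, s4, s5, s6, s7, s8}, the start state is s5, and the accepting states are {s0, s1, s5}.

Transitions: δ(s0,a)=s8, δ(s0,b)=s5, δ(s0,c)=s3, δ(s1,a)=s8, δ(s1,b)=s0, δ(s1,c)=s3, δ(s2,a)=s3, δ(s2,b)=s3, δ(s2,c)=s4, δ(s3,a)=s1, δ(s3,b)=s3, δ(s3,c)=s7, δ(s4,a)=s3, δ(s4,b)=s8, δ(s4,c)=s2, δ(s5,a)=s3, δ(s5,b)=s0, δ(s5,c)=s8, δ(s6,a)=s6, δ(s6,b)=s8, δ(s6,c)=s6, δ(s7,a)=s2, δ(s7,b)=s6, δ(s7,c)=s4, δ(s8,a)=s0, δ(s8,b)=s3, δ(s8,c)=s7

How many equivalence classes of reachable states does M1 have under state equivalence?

5

Every state is reachable, so we keep all 9.
Initial partition by acceptance: {s0,s1,s5} | {s2,s3,s4,s6,s7,s8}.
Split {s2,s3,s4,s6,s7,s8} by δ(·,a) → {s2,s4,s6,s7} and {s3,s8}.
On input a, block {s2,s4,s6,s7} splits into {s2,s4} and {s6,s7}.
Split {s6,s7} by δ(·,a) → {s6} and {s7}.
No further refinement is possible. Final partition (5 blocks): {s0,s1,s5} | {s2,s4} | {s3,s8} | {s6} | {s7}.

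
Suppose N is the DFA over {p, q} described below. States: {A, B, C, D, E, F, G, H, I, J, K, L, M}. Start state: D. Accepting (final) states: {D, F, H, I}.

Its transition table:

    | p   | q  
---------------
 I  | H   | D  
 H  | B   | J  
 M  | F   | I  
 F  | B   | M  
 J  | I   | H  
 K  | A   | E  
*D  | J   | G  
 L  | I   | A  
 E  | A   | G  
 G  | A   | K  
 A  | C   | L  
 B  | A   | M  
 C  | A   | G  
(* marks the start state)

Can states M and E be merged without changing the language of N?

Every state is reachable, so we keep all 13.
Initial partition by acceptance: {D,F,H,I} | {A,B,C,E,G,J,K,L,M}.
Refine {D,F,H,I} on symbol p: members go to different blocks, giving {D,F,H} and {I}.
On input p, block {A,B,C,E,G,J,K,L,M} splits into {A,B,C,E,G,K} and {J,L} and {M}.
Refine {D,F,H} on symbol p: members go to different blocks, giving {F,H} and {D}.
Refine {F,H} on symbol q: members go to different blocks, giving {F} and {H}.
Split {A,B,C,E,G,K} by δ(·,q) → {C,E,G,K} and {A} and {B}.
Refine {J,L} on symbol q: members go to different blocks, giving {J} and {L}.
The partition is now stable with 10 blocks: {F} | {C,E,G,K} | {I} | {J} | {M} | {D} | {H} | {A} | {B} | {L}.
M and E end up in different blocks, so they are distinguishable. For instance, the string 'p' is accepted from only M.

No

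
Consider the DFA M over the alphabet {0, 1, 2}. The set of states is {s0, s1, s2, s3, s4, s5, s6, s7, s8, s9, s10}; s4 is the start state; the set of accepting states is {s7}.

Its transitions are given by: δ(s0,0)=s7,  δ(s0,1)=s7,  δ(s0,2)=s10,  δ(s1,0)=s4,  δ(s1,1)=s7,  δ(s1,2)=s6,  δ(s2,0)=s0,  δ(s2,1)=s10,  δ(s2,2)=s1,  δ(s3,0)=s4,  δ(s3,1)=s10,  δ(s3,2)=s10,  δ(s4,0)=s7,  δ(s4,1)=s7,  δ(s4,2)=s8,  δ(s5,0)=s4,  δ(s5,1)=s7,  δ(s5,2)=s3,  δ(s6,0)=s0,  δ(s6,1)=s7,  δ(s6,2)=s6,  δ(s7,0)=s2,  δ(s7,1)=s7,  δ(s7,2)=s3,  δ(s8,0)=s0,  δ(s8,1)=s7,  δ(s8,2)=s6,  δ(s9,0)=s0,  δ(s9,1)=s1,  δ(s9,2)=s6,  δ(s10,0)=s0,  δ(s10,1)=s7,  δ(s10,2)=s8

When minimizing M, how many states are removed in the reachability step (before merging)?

2

BFS from s4 reaches {s0, s1, s2, s3, s4, s6, s7, s8, s10}; the 2 state(s) s5, s9 are never visited.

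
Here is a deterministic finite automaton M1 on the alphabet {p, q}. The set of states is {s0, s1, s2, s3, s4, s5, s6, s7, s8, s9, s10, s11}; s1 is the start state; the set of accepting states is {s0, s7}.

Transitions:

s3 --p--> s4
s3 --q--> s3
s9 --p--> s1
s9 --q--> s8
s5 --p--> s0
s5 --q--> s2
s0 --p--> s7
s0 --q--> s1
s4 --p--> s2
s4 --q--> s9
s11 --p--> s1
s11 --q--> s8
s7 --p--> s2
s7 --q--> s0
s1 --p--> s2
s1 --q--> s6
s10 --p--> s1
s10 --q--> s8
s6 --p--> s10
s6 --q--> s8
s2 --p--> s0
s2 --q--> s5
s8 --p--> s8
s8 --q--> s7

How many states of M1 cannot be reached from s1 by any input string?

No path from s1 leads to s3, s4, s9, s11; the other 8 states are all reachable.

4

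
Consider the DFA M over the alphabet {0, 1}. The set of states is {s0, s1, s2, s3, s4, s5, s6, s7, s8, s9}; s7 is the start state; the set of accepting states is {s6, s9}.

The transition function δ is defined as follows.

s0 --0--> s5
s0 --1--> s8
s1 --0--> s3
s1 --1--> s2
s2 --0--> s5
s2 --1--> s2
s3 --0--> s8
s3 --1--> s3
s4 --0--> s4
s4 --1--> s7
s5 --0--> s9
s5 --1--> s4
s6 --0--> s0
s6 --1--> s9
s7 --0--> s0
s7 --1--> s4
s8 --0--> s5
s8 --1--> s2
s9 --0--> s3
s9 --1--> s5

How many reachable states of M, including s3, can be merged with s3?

1

States {s1,s6} cannot be reached from the start state, so discard them.
P0 = {s9} | {s0,s2,s3,s4,s5,s7,s8}.
Split {s0,s2,s3,s4,s5,s7,s8} by δ(·,0) → {s0,s2,s3,s4,s7,s8} and {s5}.
Refine {s0,s2,s3,s4,s7,s8} on symbol 0: members go to different blocks, giving {s0,s2,s8} and {s3,s4,s7}.
Split {s3,s4,s7} by δ(·,0) → {s3,s7} and {s4}.
Split {s3,s7} by δ(·,1) → {s3} and {s7}.
No further refinement is possible. Final partition (6 blocks): {s9} | {s0,s2,s8} | {s5} | {s3} | {s4} | {s7}.
The equivalence class containing s3 is {s3}, of size 1.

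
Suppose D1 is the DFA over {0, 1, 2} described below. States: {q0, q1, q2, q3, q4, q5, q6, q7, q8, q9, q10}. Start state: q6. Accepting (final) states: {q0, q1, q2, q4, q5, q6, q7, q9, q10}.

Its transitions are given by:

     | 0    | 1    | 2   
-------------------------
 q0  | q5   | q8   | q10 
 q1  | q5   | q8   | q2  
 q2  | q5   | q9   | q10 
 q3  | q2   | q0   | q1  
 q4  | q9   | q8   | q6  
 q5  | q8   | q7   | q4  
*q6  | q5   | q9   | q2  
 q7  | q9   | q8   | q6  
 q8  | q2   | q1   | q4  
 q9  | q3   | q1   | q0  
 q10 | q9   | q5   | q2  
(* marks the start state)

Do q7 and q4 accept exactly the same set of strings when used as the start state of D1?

Every state is reachable, so we keep all 11.
P0 = {q0,q1,q2,q4,q5,q6,q7,q9,q10} | {q3,q8}.
Split {q0,q1,q2,q4,q5,q6,q7,q9,q10} by δ(·,0) → {q0,q1,q2,q4,q6,q7,q10} and {q5,q9}.
On input 1, block {q0,q1,q2,q4,q6,q7,q10} splits into {q0,q1,q4,q7} and {q2,q6,q10}.
No further refinement is possible. Final partition (4 blocks): {q0,q1,q4,q7} | {q3,q8} | {q5,q9} | {q2,q6,q10}.
q7 and q4 lie in the same block of the stable partition, so they are equivalent — no string distinguishes them.

Yes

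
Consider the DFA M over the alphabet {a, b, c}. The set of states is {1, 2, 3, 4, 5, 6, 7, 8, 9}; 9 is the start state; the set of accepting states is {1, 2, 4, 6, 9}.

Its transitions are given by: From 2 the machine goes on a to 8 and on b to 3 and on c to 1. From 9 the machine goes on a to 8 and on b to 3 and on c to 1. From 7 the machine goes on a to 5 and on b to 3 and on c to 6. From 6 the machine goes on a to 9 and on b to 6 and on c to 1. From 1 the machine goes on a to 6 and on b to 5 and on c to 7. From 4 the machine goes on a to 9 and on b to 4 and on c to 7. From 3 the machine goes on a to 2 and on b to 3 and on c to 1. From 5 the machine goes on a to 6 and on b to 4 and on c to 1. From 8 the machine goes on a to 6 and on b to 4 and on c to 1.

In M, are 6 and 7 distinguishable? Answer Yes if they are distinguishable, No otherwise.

Yes

P0 = {1,2,4,6,9} | {3,5,7,8}.
On input a, block {1,2,4,6,9} splits into {1,4,6} and {2,9}.
Refine {1,4,6} on symbol a: members go to different blocks, giving {4,6} and {1}.
Split {4,6} by δ(·,c) → {4} and {6}.
On input a, block {3,5,7,8} splits into {5,8} and {3} and {7}.
No further refinement is possible. Final partition (7 blocks): {4} | {5,8} | {2,9} | {1} | {6} | {3} | {7}.
6 and 7 end up in different blocks, so they are distinguishable. For instance, the string 'ε' is accepted from only 6.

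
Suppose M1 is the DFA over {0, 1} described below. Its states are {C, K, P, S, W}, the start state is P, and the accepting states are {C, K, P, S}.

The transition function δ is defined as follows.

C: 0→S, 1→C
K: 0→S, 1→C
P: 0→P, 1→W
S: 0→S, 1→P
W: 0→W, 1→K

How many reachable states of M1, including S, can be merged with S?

1

All states are reachable from the start state.
Start with accepting vs non-accepting: {C,K,P,S} | {W}.
Split {C,K,P,S} by δ(·,1) → {C,K,S} and {P}.
Split {C,K,S} by δ(·,1) → {C,K} and {S}.
The partition is now stable with 4 blocks: {C,K} | {W} | {P} | {S}.
The equivalence class containing S is {S}, of size 1.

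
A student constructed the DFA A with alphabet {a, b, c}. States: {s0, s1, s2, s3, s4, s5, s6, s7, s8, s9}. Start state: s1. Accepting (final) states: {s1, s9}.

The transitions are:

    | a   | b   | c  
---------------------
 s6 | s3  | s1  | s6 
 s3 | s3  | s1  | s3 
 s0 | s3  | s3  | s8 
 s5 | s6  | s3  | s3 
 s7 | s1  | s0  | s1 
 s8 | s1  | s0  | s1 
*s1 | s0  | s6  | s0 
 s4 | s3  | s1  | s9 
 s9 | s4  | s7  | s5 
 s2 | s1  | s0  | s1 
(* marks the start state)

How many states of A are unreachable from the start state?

Starting at s1 and following transitions, the reachable set is {s0, s1, s3, s6, s8}. That leaves s2, s4, s5, s7, s9 unreachable — 5 in total.

5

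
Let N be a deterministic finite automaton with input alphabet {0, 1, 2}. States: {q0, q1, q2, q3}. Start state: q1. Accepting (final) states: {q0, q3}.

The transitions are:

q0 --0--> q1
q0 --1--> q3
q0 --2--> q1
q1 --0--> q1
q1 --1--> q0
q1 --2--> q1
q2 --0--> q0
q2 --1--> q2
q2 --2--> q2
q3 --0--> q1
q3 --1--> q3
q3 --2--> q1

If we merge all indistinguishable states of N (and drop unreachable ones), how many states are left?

2

States {q2} cannot be reached from the start state, so discard them.
Start with accepting vs non-accepting: {q0,q3} | {q1}.
No further refinement is possible. Final partition (2 blocks): {q0,q3} | {q1}.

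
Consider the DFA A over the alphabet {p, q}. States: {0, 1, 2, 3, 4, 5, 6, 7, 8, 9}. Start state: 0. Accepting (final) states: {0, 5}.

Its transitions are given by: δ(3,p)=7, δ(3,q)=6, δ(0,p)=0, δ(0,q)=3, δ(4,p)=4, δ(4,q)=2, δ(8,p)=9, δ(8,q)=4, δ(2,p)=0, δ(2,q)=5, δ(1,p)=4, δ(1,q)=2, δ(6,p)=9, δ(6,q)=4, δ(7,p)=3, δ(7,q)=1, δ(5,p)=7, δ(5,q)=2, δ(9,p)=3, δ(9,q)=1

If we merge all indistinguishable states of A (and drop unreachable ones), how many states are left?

7

States {8} cannot be reached from the start state, so discard them.
Initial partition by acceptance: {0,5} | {1,2,3,4,6,7,9}.
Refine {0,5} on symbol p: members go to different blocks, giving {0} and {5}.
On input p, block {1,2,3,4,6,7,9} splits into {1,3,4,6,7,9} and {2}.
Refine {1,3,4,6,7,9} on symbol q: members go to different blocks, giving {3,6,7,9} and {1,4}.
On input q, block {3,6,7,9} splits into {6,7,9} and {3}.
Refine {6,7,9} on symbol p: members go to different blocks, giving {7,9} and {6}.
The partition is now stable with 7 blocks: {0} | {7,9} | {5} | {2} | {1,4} | {3} | {6}.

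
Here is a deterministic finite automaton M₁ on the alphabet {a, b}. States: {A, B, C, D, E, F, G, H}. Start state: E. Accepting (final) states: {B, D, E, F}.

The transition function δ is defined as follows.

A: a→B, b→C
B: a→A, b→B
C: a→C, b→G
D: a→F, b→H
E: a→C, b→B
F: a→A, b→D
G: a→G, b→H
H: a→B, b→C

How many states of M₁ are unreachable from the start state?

2

Starting at E and following transitions, the reachable set is {A, B, C, E, G, H}. That leaves D, F unreachable — 2 in total.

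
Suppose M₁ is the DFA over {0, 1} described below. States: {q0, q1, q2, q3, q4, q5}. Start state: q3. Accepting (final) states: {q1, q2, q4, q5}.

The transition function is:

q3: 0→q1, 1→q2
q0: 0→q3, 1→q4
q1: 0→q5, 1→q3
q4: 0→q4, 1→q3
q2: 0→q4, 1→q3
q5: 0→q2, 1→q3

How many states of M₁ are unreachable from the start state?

BFS from q3 reaches {q1, q2, q3, q4, q5}; the 1 state(s) q0 are never visited.

1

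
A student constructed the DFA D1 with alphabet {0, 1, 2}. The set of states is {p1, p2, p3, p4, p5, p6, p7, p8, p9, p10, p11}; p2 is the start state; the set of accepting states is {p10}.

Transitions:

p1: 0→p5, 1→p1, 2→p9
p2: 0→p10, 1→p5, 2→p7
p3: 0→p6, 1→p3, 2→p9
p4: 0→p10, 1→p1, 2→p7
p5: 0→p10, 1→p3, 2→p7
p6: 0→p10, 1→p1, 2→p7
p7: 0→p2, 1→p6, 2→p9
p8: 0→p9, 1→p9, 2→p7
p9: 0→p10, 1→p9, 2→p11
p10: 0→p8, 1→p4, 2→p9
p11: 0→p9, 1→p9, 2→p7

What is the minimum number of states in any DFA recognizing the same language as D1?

Every state is reachable, so we keep all 11.
P0 = {p10} | {p1,p2,p3,p4,p5,p6,p7,p8,p9,p11}.
Split {p1,p2,p3,p4,p5,p6,p7,p8,p9,p11} by δ(·,0) → {p1,p3,p7,p8,p11} and {p2,p4,p5,p6,p9}.
On input 1, block {p1,p3,p7,p8,p11} splits into {p7,p8,p11} and {p1,p3}.
On input 2, block {p7,p8,p11} splits into {p8,p11} and {p7}.
Split {p2,p4,p5,p6,p9} by δ(·,1) → {p4,p5,p6} and {p2,p9}.
On input 1, block {p2,p9} splits into {p2} and {p9}.
Stable partition: {p10} | {p8,p11} | {p4,p5,p6} | {p1,p3} | {p7} | {p2} | {p9} — 7 equivalence classes.

7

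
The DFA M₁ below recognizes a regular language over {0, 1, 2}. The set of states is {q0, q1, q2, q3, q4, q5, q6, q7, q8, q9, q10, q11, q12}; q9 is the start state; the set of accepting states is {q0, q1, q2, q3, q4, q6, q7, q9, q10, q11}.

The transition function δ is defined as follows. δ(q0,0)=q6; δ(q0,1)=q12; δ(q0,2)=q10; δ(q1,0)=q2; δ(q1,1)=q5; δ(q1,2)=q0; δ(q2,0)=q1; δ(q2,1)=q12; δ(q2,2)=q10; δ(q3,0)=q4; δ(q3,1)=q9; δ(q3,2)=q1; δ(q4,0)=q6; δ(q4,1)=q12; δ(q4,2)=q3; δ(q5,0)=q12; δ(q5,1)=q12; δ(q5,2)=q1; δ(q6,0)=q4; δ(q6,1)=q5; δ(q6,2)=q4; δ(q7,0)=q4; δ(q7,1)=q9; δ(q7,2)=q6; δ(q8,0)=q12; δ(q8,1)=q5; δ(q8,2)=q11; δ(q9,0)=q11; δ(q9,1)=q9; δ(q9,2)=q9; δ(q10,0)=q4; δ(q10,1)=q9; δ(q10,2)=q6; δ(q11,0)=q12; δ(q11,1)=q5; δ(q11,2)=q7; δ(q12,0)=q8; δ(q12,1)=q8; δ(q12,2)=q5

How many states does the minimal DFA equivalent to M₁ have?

All states are reachable from the start state.
Start with accepting vs non-accepting: {q0,q1,q2,q3,q4,q6,q7,q9,q10,q11} | {q5,q8,q12}.
Refine {q0,q1,q2,q3,q4,q6,q7,q9,q10,q11} on symbol 0: members go to different blocks, giving {q0,q1,q2,q3,q4,q6,q7,q9,q10} and {q11}.
Refine {q0,q1,q2,q3,q4,q6,q7,q9,q10} on symbol 0: members go to different blocks, giving {q0,q1,q2,q3,q4,q6,q7,q10} and {q9}.
Split {q0,q1,q2,q3,q4,q6,q7,q10} by δ(·,1) → {q0,q1,q2,q4,q6} and {q3,q7,q10}.
Split {q0,q1,q2,q4,q6} by δ(·,2) → {q0,q2,q4} and {q1,q6}.
On input 2, block {q5,q8,q12} splits into {q5} and {q8} and {q12}.
No further refinement is possible. Final partition (8 blocks): {q0,q2,q4} | {q5} | {q11} | {q9} | {q3,q7,q10} | {q1,q6} | {q8} | {q12}.

8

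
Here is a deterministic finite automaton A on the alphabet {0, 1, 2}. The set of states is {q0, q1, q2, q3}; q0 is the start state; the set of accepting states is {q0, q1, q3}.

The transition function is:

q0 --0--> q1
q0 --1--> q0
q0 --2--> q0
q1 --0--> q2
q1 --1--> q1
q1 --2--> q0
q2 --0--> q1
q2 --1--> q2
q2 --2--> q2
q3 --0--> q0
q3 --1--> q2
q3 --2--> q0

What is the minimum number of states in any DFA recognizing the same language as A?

Reachable states from the start: {q0,q1,q2}. Unreachable: {q3} — drop them.
Initial partition by acceptance: {q0,q1} | {q2}.
Refine {q0,q1} on symbol 0: members go to different blocks, giving {q0} and {q1}.
Stable partition: {q0} | {q2} | {q1} — 3 equivalence classes.

3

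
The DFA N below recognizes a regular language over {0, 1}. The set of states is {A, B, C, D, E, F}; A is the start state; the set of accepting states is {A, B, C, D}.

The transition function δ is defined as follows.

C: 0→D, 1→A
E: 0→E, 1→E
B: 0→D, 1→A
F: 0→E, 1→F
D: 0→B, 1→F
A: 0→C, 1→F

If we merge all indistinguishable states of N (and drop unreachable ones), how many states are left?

3

Start with accepting vs non-accepting: {A,B,C,D} | {E,F}.
On input 1, block {A,B,C,D} splits into {A,D} and {B,C}.
Stable partition: {A,D} | {E,F} | {B,C} — 3 equivalence classes.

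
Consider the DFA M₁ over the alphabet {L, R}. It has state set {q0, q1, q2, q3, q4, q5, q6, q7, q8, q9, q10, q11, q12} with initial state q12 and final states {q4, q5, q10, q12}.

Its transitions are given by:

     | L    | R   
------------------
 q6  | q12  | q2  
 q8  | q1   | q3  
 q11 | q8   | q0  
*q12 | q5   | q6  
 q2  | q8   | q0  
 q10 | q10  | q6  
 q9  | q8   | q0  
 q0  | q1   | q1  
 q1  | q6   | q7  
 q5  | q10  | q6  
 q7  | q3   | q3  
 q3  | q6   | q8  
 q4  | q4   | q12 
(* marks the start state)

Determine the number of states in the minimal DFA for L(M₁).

First remove the unreachable states {q4,q9,q11}; 10 states remain.
P0 = {q5,q10,q12} | {q0,q1,q2,q3,q6,q7,q8}.
Refine {q0,q1,q2,q3,q6,q7,q8} on symbol L: members go to different blocks, giving {q0,q1,q2,q3,q7,q8} and {q6}.
On input L, block {q0,q1,q2,q3,q7,q8} splits into {q0,q2,q7,q8} and {q1,q3}.
Split {q0,q2,q7,q8} by δ(·,L) → {q0,q7,q8} and {q2}.
The partition is now stable with 5 blocks: {q5,q10,q12} | {q0,q7,q8} | {q6} | {q1,q3} | {q2}.

5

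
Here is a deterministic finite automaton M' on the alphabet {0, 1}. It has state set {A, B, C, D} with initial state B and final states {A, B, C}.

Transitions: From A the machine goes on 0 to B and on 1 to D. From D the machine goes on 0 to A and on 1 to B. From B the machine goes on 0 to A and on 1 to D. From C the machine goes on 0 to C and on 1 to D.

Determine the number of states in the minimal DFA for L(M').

2

States {C} cannot be reached from the start state, so discard them.
P0 = {A,B} | {D}.
Stable partition: {A,B} | {D} — 2 equivalence classes.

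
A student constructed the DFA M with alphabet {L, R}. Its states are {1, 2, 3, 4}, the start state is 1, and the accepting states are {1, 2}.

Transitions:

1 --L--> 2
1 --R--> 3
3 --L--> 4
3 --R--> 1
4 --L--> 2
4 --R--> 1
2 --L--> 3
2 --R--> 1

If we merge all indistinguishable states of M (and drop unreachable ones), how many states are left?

All states are reachable from the start state.
P0 = {1,2} | {3,4}.
On input L, block {1,2} splits into {1} and {2}.
Split {3,4} by δ(·,L) → {3} and {4}.
The partition is now stable with 4 blocks: {1} | {3} | {2} | {4}.

4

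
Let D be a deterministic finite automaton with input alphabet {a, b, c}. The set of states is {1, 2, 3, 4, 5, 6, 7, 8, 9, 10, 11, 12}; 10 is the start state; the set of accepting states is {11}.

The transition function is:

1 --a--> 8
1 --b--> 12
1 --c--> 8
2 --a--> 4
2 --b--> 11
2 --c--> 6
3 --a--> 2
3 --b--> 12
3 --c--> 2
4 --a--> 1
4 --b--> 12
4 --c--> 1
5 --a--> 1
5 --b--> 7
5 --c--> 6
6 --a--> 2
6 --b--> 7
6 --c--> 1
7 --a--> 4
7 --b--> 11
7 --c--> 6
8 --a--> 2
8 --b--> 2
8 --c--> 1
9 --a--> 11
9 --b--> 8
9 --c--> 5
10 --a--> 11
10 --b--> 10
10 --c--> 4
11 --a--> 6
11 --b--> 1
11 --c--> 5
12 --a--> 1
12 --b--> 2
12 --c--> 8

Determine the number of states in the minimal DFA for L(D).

States {3,9} cannot be reached from the start state, so discard them.
P0 = {11} | {1,2,4,5,6,7,8,10,12}.
On input a, block {1,2,4,5,6,7,8,10,12} splits into {1,2,4,5,6,7,8,12} and {10}.
On input b, block {1,2,4,5,6,7,8,12} splits into {1,4,5,6,8,12} and {2,7}.
Split {1,4,5,6,8,12} by δ(·,a) → {1,4,5,12} and {6,8}.
On input a, block {1,4,5,12} splits into {4,5,12} and {1}.
Refine {4,5,12} on symbol b: members go to different blocks, giving {5,12} and {4}.
Stable partition: {11} | {5,12} | {10} | {2,7} | {6,8} | {1} | {4} — 7 equivalence classes.

7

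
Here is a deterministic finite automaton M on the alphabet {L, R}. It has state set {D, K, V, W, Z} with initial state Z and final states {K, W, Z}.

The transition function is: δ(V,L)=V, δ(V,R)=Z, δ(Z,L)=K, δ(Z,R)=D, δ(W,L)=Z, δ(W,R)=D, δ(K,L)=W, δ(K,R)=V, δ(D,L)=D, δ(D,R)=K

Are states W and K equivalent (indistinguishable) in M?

Yes

Initial partition by acceptance: {K,W,Z} | {D,V}.
Stable partition: {K,W,Z} | {D,V} — 2 equivalence classes.
W and K lie in the same block of the stable partition, so they are equivalent — no string distinguishes them.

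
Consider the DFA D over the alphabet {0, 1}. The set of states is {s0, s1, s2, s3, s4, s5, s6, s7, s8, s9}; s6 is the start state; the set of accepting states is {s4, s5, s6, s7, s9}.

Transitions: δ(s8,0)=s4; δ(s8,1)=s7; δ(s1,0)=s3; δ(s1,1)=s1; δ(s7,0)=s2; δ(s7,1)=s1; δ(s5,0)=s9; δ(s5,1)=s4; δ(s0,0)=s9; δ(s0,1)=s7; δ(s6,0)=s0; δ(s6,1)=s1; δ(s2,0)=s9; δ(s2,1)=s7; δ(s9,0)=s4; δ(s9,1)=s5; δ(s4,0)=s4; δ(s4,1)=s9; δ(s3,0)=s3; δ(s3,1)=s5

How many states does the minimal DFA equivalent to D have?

5

Reachable states from the start: {s0,s1,s2,s3,s4,s5,s6,s7,s9}. Unreachable: {s8} — drop them.
Initial partition by acceptance: {s4,s5,s6,s7,s9} | {s0,s1,s2,s3}.
Split {s4,s5,s6,s7,s9} by δ(·,0) → {s4,s5,s9} and {s6,s7}.
Split {s0,s1,s2,s3} by δ(·,0) → {s0,s2} and {s1,s3}.
Refine {s1,s3} on symbol 1: members go to different blocks, giving {s1} and {s3}.
The partition is now stable with 5 blocks: {s4,s5,s9} | {s0,s2} | {s6,s7} | {s1} | {s3}.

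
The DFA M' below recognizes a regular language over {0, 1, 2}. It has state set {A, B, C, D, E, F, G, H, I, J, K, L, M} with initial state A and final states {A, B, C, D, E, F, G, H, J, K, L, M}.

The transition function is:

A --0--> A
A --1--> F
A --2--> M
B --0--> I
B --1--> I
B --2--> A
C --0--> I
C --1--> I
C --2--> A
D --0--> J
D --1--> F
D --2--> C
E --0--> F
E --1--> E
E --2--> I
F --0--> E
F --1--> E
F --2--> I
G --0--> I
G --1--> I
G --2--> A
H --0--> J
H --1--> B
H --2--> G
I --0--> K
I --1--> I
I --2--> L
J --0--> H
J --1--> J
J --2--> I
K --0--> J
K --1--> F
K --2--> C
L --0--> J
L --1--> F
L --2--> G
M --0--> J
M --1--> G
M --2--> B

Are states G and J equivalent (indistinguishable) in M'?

No

States {D} cannot be reached from the start state, so discard them.
Start with accepting vs non-accepting: {A,B,C,E,F,G,H,J,K,L,M} | {I}.
Split {A,B,C,E,F,G,H,J,K,L,M} by δ(·,0) → {A,E,F,H,J,K,L,M} and {B,C,G}.
On input 1, block {A,E,F,H,J,K,L,M} splits into {A,E,F,J,K,L} and {H,M}.
Refine {A,E,F,J,K,L} on symbol 0: members go to different blocks, giving {A,E,F,K,L} and {J}.
On input 0, block {A,E,F,K,L} splits into {A,E,F} and {K,L}.
Refine {A,E,F} on symbol 2: members go to different blocks, giving {E,F} and {A}.
The partition is now stable with 7 blocks: {E,F} | {I} | {B,C,G} | {H,M} | {J} | {K,L} | {A}.
G and J end up in different blocks, so they are distinguishable. For instance, the string '0' is accepted from only J.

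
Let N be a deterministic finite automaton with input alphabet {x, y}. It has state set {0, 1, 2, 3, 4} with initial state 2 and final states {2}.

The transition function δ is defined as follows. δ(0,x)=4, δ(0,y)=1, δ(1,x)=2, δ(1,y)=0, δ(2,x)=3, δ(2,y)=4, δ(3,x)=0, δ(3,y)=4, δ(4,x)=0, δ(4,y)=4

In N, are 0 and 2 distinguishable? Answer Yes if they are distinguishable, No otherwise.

Yes

P0 = {2} | {0,1,3,4}.
Refine {0,1,3,4} on symbol x: members go to different blocks, giving {0,3,4} and {1}.
Refine {0,3,4} on symbol y: members go to different blocks, giving {3,4} and {0}.
No further refinement is possible. Final partition (4 blocks): {2} | {3,4} | {1} | {0}.
0 and 2 end up in different blocks, so they are distinguishable. For instance, the string 'ε' is accepted from only 2.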